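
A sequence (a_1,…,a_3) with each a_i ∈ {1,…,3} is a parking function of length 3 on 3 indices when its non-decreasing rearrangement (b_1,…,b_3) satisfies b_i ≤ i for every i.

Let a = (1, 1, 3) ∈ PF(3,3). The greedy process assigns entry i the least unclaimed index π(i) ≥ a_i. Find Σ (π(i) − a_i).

Σπ = 6 ({1..3} each once); Σa = 1+1+3 = 5; disp = 6−5 = 1.

1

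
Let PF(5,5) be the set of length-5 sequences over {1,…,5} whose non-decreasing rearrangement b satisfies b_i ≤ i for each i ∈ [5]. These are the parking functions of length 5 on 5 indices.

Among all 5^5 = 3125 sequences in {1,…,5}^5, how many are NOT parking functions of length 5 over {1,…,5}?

|PF| = 1·6^4 = 1×1296 = 1296 [KW]
Check (5,2,2,5,4) → sorted (2,2,4,5,5): b_1=2>1, not a PF.
5^5 − 1296 = 3125 − 1296 = 1829

1829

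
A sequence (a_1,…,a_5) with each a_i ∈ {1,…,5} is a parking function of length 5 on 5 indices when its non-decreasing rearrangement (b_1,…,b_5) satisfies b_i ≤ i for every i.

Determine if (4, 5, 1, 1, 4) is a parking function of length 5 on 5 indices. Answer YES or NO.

NO

Rearranged: b = (1, 1, 4, 4, 5).
  b_1=1 ≤ 1
  b_2=1 ≤ 2
  b_3=4 > 3
  fails at i=3 ⇒ NO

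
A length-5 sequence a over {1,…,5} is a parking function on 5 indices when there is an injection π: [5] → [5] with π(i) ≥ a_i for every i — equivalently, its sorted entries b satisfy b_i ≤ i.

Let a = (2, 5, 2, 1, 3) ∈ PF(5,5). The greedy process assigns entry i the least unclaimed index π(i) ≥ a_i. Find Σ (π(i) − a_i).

Σπ(i) = 1+…+5 = 15; Σa = 2+5+2+1+3 = 13; disp = 15−13 = 2.

2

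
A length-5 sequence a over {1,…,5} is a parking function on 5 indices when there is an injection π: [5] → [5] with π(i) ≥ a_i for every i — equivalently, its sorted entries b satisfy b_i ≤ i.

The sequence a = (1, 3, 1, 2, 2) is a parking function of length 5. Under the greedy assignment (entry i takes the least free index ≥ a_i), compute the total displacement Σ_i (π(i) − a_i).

Σπ = 5·6/2 = 15 (π permutes [5]); Σa = 1+3+1+2+2 = 9; disp = 15−9 = 6.

6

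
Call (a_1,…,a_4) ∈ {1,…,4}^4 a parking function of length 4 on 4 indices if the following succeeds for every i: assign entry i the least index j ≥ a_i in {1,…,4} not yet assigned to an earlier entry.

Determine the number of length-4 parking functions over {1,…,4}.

Count = (4+1−4)·(4+1)^{4−1} = 1×125 = 125
E.g. (2,1,1,2) → sorted (1,1,2,2): b_i ≤ i ∀i, a PF.

125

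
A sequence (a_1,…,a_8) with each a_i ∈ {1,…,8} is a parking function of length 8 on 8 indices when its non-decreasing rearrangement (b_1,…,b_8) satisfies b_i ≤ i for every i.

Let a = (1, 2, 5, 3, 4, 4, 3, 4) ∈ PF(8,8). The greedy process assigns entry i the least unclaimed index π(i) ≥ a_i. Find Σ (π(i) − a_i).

10

Σπ(i) = 1+…+8 = 36; Σa = 1+2+5+3+4+4+3+4 = 26; disp = 36−26 = 10.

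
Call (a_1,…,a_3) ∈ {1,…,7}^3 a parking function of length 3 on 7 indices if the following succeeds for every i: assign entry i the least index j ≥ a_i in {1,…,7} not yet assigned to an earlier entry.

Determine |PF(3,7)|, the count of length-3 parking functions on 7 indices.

320

#PF = (7+1−3)·(7+1)^{3−1} = 5·64 = 320 (Konheim–Weiss)
Example (1,7,6) → sorted (1,6,7): b_i ≤ 4+i ∀i, a PF.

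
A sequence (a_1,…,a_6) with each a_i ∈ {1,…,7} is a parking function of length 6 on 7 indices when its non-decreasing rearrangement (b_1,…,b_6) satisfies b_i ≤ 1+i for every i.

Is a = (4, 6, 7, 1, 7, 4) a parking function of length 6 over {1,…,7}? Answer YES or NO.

NO

Order a: b = (1, 4, 4, 6, 7, 7).
  b_1=1 ≤ 2
  b_2=4 > 3
  fails at i=2 ⇒ NO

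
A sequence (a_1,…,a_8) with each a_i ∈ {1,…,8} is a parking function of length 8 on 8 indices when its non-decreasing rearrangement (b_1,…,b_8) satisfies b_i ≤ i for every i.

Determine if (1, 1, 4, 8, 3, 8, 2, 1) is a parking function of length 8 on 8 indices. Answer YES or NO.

NO

Sorted: b = (1, 1, 1, 2, 3, 4, 8, 8).
  b_1=1 ≤ 1
  b_2=1 ≤ 2
  b_3=1 ≤ 3
  b_4=2 ≤ 4
  b_5=3 ≤ 5
  b_6=4 ≤ 6
  b_7=8 > 7
  fails at i=7 ⇒ NO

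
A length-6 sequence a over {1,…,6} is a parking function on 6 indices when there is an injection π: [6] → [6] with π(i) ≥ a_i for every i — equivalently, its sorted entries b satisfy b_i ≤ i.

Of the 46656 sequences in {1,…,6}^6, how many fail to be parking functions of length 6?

29849

|PF(6,6)| = (6−6+1)·(6+1)^(6−1) = 1·16807 = 16807
One tuple (3,3,4,6,2,5) → sorted (2,3,3,4,5,6): b_1=2>1, not a PF.
Total 46656; non-PF = 46656−16807 = 29849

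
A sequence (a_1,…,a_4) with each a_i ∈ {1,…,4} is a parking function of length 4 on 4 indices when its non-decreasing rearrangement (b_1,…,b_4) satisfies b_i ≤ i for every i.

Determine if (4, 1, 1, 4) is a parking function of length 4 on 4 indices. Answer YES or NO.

NO

Rearranged: b = (1, 1, 4, 4).
  b_1=1 ≤ 1
  b_2=1 ≤ 2
  b_3=4 > 3
  fails at i=3 ⇒ NO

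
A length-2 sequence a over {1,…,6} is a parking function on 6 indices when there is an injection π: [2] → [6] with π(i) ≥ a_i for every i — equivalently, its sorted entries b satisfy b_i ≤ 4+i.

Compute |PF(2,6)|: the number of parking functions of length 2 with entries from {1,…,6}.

|PF| = 5·7^1 = 5·7 = 35 (Pollak)
E.g. (4,6) → sorted (4,6): b_i ≤ 4+i ∀i, a PF.

35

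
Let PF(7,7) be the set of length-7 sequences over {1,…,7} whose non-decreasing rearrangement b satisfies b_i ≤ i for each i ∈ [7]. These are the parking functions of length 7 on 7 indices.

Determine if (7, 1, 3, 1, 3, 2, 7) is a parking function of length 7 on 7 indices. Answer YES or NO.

Sorted: b = (1, 1, 2, 3, 3, 7, 7).
  b_1=1 ≤ 1
  b_2=1 ≤ 2
  b_3=2 ≤ 3
  b_4=3 ≤ 4
  b_5=3 ≤ 5
  b_6=7 > 6
  fails at i=6 ⇒ NO

NO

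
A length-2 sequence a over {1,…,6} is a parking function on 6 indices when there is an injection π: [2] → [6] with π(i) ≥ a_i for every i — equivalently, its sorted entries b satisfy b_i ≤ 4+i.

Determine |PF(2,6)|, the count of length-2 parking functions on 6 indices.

|PF| = 5·7^1 = 5·7 = 35 [KW]
Check (3,3) → sorted (3,3): b_i ≤ 4+i ∀i, a PF.

35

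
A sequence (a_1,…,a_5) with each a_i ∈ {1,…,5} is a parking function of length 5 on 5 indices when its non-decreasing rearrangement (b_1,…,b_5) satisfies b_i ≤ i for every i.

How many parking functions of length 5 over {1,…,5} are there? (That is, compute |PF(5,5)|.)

1296

|PF| = (6−5)·6^(5−1) = 1·1296 = 1296 (Pollak)
Check (1,4,3,3,1) → sorted (1,1,3,3,4): b_i ≤ i ∀i, a PF.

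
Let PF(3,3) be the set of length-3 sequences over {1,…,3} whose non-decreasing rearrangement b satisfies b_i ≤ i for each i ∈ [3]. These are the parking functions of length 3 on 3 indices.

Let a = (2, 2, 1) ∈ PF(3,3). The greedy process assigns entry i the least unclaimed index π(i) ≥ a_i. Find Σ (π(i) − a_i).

1

Σπ = 3·4/2 = 6 (π permutes [3]); Σa = 2+2+1 = 5; disp = 6−5 = 1.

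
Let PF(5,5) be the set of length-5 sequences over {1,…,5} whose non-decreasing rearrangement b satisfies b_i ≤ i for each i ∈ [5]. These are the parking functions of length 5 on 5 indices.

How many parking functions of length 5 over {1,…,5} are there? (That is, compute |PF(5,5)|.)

#PF = (6−5)·6^(5−1) = 1·1296 = 1296
Example (2,1,3,3,3) → sorted (1,2,3,3,3): b_i ≤ i ∀i, a PF.

1296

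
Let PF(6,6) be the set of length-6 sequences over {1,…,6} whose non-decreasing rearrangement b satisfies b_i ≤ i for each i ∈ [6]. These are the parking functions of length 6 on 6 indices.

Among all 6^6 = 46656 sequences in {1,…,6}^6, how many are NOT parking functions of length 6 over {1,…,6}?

|PF| = (7−6)·7^(6−1) = 1×16807 = 16807 (Pollak)
Example (4,6,4,4,5,5) → sorted (4,4,4,5,5,6): b_1=4>1, not a PF.
So 46656 − 16807 = 29849 fail.

29849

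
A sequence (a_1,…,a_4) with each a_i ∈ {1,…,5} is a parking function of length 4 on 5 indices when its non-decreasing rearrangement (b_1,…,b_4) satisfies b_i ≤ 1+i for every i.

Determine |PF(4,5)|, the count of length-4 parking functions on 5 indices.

432

|PF(4,5)| = 2·6^3 = 2×216 = 432 [KW]
Check (1,1,2,1) → sorted (1,1,1,2): b_i ≤ 1+i ∀i, a PF.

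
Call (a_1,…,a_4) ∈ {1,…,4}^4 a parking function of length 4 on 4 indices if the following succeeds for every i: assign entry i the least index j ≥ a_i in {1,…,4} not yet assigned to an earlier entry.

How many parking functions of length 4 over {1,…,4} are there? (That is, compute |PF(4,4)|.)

125

#PF = (4+1−4)·(4+1)^{4−1} = 1 · 125 = 125 (Pollak)
One tuple (4,1,3,2) → sorted (1,2,3,4): b_i ≤ i ∀i, a PF.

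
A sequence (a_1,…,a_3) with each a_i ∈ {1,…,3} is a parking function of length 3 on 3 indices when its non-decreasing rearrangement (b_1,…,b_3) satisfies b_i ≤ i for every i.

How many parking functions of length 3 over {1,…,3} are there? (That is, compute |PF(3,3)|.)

16

|PF(3,3)| = (3−3+1)·(3+1)^(3−1) = 1·16 = 16 [KW]
One tuple (1,2,1) → sorted (1,1,2): b_i ≤ i ∀i, a PF.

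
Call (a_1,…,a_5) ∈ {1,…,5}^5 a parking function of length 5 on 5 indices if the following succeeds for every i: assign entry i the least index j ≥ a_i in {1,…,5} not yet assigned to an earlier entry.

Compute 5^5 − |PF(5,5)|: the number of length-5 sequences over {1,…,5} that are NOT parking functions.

Count = (5+1−5)·(5+1)^{5−1} = 1×1296 = 1296
One tuple (3,2,2,4,2) → sorted (2,2,2,3,4): b_1=2>1, not a PF.
So 3125 − 1296 = 1829 fail.

1829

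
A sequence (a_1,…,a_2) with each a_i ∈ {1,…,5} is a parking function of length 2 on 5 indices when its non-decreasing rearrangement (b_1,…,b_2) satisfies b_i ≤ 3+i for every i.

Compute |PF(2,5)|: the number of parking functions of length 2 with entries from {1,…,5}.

24

|PF| = (5+1−2)·(5+1)^{2−1} = 4·6 = 24 (Pollak)
Example (1,2) → sorted (1,2): b_i ≤ 3+i ∀i, a PF.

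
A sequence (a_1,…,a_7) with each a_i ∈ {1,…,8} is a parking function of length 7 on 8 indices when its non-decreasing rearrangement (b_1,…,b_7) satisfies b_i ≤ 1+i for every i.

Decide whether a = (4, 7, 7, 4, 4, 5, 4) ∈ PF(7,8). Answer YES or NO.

NO

Sorted: b = (4, 4, 4, 4, 5, 7, 7).
  b_1=4 > 2
  fails at i=1 ⇒ NO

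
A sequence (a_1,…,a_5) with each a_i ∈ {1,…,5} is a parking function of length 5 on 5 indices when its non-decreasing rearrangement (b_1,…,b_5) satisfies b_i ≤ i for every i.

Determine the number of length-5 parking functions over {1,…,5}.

1296

|PF| = (5+1−5)·(5+1)^{5−1} = 1·1296 = 1296 (Konheim–Weiss)
One tuple (5,4,3,1,1) → sorted (1,1,3,4,5): b_i ≤ i ∀i, a PF.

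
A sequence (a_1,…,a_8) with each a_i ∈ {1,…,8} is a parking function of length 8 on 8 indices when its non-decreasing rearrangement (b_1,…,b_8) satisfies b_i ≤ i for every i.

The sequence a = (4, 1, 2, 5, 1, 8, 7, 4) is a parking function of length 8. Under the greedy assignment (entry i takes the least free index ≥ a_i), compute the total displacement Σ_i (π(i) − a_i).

4

Σπ = 8·9/2 = 36 (π permutes [8]); Σa = 4+1+2+5+1+8+7+4 = 32; disp = 36−32 = 4.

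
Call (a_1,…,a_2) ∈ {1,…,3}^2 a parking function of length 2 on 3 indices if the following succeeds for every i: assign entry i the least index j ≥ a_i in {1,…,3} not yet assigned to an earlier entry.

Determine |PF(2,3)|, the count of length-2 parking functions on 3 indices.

8

Count = (4−2)·4^(2−1) = 2×4 = 8 (Konheim–Weiss)
Check (2,3) → sorted (2,3): b_i ≤ 1+i ∀i, a PF.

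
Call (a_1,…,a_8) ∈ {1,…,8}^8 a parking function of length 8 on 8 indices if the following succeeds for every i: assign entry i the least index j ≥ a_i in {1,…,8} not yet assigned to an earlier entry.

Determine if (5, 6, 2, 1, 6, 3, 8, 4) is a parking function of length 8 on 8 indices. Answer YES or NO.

Sorted: b = (1, 2, 3, 4, 5, 6, 6, 8).
  b_1=1 ≤ 1
  b_2=2 ≤ 2
  b_3=3 ≤ 3
  b_4=4 ≤ 4
  b_5=5 ≤ 5
  b_6=6 ≤ 6
  b_7=6 ≤ 7
  b_8=8 ≤ 8
All bounds hold ⇒ YES

YES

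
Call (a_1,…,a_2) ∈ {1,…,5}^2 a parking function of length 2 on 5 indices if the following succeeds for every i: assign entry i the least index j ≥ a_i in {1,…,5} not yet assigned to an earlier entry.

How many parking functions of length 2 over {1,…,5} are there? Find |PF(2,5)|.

24

|PF(2,5)| = 4·6^1 = 4×6 = 24
E.g. (2,3) → sorted (2,3): b_i ≤ 3+i ∀i, a PF.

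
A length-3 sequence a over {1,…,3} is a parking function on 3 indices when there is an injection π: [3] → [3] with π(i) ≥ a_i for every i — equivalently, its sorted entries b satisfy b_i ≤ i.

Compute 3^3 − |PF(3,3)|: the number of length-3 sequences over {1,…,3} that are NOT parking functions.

#PF = 1·4^2 = 1·16 = 16 (Pollak)
One tuple (3,2,3) → sorted (2,3,3): b_1=2>1, not a PF.
Total 27; non-PF = 27−16 = 11

11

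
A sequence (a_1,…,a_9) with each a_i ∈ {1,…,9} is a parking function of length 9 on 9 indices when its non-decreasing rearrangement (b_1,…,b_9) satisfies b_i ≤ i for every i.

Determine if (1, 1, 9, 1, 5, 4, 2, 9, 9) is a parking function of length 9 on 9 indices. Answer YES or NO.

Order a: b = (1, 1, 1, 2, 4, 5, 9, 9, 9).
  b_1=1 ≤ 1
  b_2=1 ≤ 2
  b_3=1 ≤ 3
  b_4=2 ≤ 4
  b_5=4 ≤ 5
  b_6=5 ≤ 6
  b_7=9 > 7
  fails at i=7 ⇒ NO

NO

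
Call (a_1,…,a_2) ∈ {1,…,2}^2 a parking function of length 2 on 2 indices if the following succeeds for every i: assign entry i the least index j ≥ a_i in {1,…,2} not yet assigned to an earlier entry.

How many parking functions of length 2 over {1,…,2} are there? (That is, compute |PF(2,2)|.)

3

|PF(2,2)| = (3−2)·3^(2−1) = 1×3 = 3 (Pollak)
Example (2,1) → sorted (1,2): b_i ≤ i ∀i, a PF.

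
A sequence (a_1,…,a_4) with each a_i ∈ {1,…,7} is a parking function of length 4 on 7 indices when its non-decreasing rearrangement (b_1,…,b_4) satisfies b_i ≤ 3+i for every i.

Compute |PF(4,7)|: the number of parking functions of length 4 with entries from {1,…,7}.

|PF(4,7)| = 4·8^3 = 4 · 512 = 2048 [KW]
Example (6,7,4,2) → sorted (2,4,6,7): b_i ≤ 3+i ∀i, a PF.

2048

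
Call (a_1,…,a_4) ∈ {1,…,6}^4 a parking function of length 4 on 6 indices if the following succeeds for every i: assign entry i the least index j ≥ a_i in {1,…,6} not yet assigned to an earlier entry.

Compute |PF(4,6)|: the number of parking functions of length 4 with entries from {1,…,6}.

1029

#PF = (7−4)·7^(4−1) = 3 · 343 = 1029 [KW]
Check (5,2,3,3) → sorted (2,3,3,5): b_i ≤ 2+i ∀i, a PF.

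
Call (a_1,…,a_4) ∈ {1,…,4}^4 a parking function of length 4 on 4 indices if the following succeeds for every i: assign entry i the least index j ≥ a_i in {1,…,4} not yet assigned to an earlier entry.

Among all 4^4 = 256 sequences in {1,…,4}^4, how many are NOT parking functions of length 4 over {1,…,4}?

131

Count = (4+1−4)·(4+1)^{4−1} = 1·125 = 125 (Konheim–Weiss)
One tuple (2,2,3,4) → sorted (2,2,3,4): b_1=2>1, not a PF.
Total 256; non-PF = 256−125 = 131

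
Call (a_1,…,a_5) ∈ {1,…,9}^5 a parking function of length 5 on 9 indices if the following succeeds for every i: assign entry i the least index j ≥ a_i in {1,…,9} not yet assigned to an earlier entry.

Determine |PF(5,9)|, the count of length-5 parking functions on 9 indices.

|PF(5,9)| = (9+1−5)·(9+1)^{5−1} = 5·10000 = 50000 (Konheim–Weiss)
E.g. (1,4,4,9,1) → sorted (1,1,4,4,9): b_i ≤ 4+i ∀i, a PF.

50000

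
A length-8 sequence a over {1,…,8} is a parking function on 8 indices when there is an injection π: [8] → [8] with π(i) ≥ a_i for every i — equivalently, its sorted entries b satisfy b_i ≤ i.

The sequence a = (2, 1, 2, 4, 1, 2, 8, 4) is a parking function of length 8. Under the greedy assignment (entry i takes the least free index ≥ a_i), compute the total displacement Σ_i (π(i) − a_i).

Σπ(i) = 1+…+8 = 36; Σa = 2+1+2+4+1+2+8+4 = 24; disp = 36−24 = 12.

12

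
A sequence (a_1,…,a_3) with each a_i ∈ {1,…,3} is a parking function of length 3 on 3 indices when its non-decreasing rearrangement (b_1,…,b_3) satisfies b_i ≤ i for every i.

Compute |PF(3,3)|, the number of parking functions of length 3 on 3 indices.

16

#PF = (4−3)·4^(3−1) = 1 · 16 = 16 [KW]
Check (1,1,2) → sorted (1,1,2): b_i ≤ i ∀i, a PF.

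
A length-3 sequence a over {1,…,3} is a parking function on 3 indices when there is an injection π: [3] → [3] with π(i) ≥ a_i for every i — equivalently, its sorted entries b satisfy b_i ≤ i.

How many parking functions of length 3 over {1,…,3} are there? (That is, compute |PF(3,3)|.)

#PF = (3−3+1)·(3+1)^(3−1) = 1 · 16 = 16 [KW]
Example (1,2,3) → sorted (1,2,3): b_i ≤ i ∀i, a PF.

16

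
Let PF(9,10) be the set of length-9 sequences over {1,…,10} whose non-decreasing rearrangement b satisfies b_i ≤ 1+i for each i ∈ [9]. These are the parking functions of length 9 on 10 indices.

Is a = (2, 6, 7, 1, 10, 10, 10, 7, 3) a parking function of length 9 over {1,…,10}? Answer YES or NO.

Order a: b = (1, 2, 3, 6, 7, 7, 10, 10, 10).
  b_1=1 ≤ 2
  b_2=2 ≤ 3
  b_3=3 ≤ 4
  b_4=6 > 5
  fails at i=4 ⇒ NO

NO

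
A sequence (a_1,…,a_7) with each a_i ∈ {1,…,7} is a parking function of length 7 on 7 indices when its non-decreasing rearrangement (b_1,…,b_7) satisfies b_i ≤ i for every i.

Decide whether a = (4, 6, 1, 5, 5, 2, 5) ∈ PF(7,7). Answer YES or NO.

Rearranged: b = (1, 2, 4, 5, 5, 5, 6).
  b_1=1 ≤ 1
  b_2=2 ≤ 2
  b_3=4 > 3
  fails at i=3 ⇒ NO

NO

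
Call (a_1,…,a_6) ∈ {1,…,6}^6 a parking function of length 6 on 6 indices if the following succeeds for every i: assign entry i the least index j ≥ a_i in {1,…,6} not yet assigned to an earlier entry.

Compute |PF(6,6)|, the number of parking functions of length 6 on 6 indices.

|PF| = 1·7^5 = 1 · 16807 = 16807 [KW]
Check (6,3,4,1,3,2) → sorted (1,2,3,3,4,6): b_i ≤ i ∀i, a PF.

16807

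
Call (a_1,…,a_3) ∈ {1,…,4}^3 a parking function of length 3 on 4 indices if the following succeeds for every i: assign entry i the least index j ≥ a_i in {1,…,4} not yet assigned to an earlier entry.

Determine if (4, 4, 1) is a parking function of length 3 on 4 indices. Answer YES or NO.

Sorted: b = (1, 4, 4).
  b_1=1 ≤ 2
  b_2=4 > 3
  fails at i=2 ⇒ NO

NO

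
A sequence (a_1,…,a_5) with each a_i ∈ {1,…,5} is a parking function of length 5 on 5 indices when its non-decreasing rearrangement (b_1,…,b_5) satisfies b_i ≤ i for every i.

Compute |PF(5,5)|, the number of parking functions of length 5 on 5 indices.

1296

Count = (6−5)·6^(5−1) = 1 · 1296 = 1296 (Pollak)
Check (2,1,5,2,3) → sorted (1,2,2,3,5): b_i ≤ i ∀i, a PF.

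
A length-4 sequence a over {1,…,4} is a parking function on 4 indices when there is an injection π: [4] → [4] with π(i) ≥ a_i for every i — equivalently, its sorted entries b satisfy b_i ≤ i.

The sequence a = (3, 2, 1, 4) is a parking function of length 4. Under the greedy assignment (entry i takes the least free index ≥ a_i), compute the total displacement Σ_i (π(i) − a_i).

Σπ = 10 ({1..4} each once); Σa = 3+2+1+4 = 10; disp = 10−10 = 0.

0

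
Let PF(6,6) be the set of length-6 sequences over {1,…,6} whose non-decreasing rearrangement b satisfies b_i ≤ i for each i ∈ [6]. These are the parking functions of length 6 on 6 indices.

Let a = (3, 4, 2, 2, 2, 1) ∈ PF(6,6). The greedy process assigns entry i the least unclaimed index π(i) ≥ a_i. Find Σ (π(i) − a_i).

7

Σπ = 6·7/2 = 21 (π permutes [6]); Σa = 3+4+2+2+2+1 = 14; disp = 21−14 = 7.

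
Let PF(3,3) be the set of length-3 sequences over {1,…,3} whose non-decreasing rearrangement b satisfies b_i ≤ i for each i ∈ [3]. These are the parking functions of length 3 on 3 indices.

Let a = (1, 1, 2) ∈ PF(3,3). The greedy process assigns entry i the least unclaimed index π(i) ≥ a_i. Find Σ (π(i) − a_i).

Σπ = 3·4/2 = 6 (π permutes [3]); Σa = 1+1+2 = 4; disp = 6−4 = 2.

2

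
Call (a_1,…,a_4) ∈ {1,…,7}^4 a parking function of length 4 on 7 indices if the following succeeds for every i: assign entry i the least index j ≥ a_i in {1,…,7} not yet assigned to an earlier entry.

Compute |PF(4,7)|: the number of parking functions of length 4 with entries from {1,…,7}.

2048

|PF| = (7+1−4)·(7+1)^{4−1} = 4·512 = 2048
Example (5,3,3,2) → sorted (2,3,3,5): b_i ≤ 3+i ∀i, a PF.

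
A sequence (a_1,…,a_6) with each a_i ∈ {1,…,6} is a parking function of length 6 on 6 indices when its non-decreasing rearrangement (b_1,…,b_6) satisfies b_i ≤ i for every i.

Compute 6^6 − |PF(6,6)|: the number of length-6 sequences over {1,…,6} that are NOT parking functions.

Count = (6+1−6)·(6+1)^{6−1} = 1·16807 = 16807 [KW]
Check (5,6,6,3,2,4) → sorted (2,3,4,5,6,6): b_1=2>1, not a PF.
So 46656 − 16807 = 29849 fail.

29849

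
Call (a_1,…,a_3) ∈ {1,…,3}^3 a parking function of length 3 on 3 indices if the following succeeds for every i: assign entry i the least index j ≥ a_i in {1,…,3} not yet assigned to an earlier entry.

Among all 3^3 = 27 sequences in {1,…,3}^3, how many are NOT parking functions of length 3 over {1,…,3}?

11

|PF(3,3)| = 1·4^2 = 1 · 16 = 16
One tuple (3,1,3) → sorted (1,3,3): b_2=3>2, not a PF.
3^3 − 16 = 27 − 16 = 11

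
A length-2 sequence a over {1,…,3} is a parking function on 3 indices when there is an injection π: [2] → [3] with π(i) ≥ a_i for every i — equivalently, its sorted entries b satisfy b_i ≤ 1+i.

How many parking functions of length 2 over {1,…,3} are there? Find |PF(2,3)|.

Count = (4−2)·4^(2−1) = 2 · 4 = 8 [KW]
Check (2,2) → sorted (2,2): b_i ≤ 1+i ∀i, a PF.

8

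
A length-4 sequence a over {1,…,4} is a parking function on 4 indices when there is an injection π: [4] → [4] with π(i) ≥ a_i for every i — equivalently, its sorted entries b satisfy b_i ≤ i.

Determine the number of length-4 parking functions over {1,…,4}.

125

Count = (4−4+1)·(4+1)^(4−1) = 1×125 = 125
One tuple (4,1,3,1) → sorted (1,1,3,4): b_i ≤ i ∀i, a PF.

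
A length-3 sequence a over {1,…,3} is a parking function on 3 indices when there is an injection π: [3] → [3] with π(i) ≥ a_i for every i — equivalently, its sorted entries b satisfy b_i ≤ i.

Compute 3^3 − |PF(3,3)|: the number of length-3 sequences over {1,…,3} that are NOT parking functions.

11

Count = (3−3+1)·(3+1)^(3−1) = 1·16 = 16
E.g. (3,3,2) → sorted (2,3,3): b_1=2>1, not a PF.
3^3 − 16 = 27 − 16 = 11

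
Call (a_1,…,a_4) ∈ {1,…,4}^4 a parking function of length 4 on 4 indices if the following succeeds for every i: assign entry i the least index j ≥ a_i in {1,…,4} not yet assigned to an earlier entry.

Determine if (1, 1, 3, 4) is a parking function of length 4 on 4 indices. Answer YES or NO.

YES

Order a: b = (1, 1, 3, 4).
  b_1=1 ≤ 1
  b_2=1 ≤ 2
  b_3=3 ≤ 3
  b_4=4 ≤ 4
All bounds hold ⇒ YES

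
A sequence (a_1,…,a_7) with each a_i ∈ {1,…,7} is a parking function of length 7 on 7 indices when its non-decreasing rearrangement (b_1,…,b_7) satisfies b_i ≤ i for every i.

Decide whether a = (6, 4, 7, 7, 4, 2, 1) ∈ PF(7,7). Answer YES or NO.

Sorted: b = (1, 2, 4, 4, 6, 7, 7).
  b_1=1 ≤ 1
  b_2=2 ≤ 2
  b_3=4 > 3
  fails at i=3 ⇒ NO

NO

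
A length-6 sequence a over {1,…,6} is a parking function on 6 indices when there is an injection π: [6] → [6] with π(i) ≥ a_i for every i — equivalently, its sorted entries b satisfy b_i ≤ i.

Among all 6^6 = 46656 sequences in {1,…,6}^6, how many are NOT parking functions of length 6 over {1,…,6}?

29849

Count = (6−6+1)·(6+1)^(6−1) = 1 · 16807 = 16807
Example (5,4,6,5,3,3) → sorted (3,3,4,5,5,6): b_1=3>1, not a PF.
6^6 − 16807 = 46656 − 16807 = 29849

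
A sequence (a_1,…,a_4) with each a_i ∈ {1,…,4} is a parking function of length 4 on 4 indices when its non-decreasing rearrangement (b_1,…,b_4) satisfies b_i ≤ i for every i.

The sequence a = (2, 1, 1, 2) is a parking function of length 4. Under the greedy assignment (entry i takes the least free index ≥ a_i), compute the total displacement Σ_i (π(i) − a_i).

Σπ(i) = 1+…+4 = 10; Σa = 2+1+1+2 = 6; disp = 10−6 = 4.

4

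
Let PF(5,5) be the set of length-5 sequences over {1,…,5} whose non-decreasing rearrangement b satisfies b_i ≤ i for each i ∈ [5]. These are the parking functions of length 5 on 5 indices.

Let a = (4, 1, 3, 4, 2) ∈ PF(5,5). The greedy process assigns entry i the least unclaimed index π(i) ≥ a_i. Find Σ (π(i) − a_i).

Σπ(i) = 1+…+5 = 15; Σa = 4+1+3+4+2 = 14; disp = 15−14 = 1.

1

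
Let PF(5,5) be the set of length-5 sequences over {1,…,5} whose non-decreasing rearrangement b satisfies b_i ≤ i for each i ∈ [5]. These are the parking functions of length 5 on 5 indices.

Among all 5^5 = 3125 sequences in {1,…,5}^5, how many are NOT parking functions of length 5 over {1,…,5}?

1829

|PF| = 1·6^4 = 1×1296 = 1296 (Konheim–Weiss)
Check (3,4,4,3,5) → sorted (3,3,4,4,5): b_1=3>1, not a PF.
5^5 − 1296 = 3125 − 1296 = 1829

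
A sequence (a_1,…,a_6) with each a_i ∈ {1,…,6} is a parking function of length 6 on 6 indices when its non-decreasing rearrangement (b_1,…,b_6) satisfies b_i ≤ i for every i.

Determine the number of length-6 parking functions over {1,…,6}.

16807

Count = (6+1−6)·(6+1)^{6−1} = 1 · 16807 = 16807
One tuple (6,1,3,4,2,5) → sorted (1,2,3,4,5,6): b_i ≤ i ∀i, a PF.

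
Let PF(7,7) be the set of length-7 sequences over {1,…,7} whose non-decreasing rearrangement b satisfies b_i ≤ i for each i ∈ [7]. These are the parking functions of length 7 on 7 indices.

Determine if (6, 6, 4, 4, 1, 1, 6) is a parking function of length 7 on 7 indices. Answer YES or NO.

Rearranged: b = (1, 1, 4, 4, 6, 6, 6).
  b_1=1 ≤ 1
  b_2=1 ≤ 2
  b_3=4 > 3
  fails at i=3 ⇒ NO

NO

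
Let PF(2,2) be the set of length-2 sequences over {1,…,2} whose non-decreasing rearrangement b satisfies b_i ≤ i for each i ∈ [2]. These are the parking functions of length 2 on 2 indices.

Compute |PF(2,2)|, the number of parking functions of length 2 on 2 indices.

|PF| = (3−2)·3^(2−1) = 1 · 3 = 3 [KW]
Check (1,2) → sorted (1,2): b_i ≤ i ∀i, a PF.

3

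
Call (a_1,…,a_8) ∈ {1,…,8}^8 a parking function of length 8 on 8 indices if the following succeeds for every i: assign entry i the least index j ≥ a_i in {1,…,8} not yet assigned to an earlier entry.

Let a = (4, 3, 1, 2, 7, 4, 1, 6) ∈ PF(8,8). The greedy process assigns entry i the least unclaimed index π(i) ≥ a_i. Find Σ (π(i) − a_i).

8

Σπ = 36 ({1..8} each once); Σa = 4+3+1+2+7+4+1+6 = 28; disp = 36−28 = 8.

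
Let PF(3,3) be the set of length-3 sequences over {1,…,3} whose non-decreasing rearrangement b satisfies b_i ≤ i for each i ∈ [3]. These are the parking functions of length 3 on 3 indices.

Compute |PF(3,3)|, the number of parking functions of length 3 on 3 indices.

#PF = (3−3+1)·(3+1)^(3−1) = 1×16 = 16
One tuple (1,2,2) → sorted (1,2,2): b_i ≤ i ∀i, a PF.

16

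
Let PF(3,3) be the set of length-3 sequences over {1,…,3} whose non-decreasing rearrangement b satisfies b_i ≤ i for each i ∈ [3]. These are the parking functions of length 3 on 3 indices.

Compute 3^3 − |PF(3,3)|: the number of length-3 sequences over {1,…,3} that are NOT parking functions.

11

Count = (4−3)·4^(3−1) = 1·16 = 16 (Konheim–Weiss)
E.g. (3,3,3) → sorted (3,3,3): b_1=3>1, not a PF.
3^3 − 16 = 27 − 16 = 11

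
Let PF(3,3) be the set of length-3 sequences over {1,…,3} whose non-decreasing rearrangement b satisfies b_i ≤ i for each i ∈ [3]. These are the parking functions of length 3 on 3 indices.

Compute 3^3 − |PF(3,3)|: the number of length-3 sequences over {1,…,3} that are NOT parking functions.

Count = (4−3)·4^(3−1) = 1·16 = 16
Example (2,2,3) → sorted (2,2,3): b_1=2>1, not a PF.
So 27 − 16 = 11 fail.

11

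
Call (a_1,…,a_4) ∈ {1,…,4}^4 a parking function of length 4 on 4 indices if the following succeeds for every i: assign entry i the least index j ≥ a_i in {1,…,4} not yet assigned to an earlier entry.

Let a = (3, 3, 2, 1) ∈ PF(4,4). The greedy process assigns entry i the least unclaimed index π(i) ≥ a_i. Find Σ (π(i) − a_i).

1

Σπ = 10 ({1..4} each once); Σa = 3+3+2+1 = 9; disp = 10−9 = 1.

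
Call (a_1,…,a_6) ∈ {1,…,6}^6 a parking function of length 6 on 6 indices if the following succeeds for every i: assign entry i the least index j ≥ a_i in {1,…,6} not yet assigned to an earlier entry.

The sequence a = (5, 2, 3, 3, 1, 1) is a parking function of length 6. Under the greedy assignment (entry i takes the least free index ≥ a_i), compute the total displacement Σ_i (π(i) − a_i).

Σπ = 21 ({1..6} each once); Σa = 5+2+3+3+1+1 = 15; disp = 21−15 = 6.

6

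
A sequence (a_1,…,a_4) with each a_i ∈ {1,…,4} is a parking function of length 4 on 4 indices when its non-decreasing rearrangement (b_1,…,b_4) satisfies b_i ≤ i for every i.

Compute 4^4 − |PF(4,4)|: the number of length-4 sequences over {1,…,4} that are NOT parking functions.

131

|PF| = (4−4+1)·(4+1)^(4−1) = 1·125 = 125 [KW]
Example (3,4,2,2) → sorted (2,2,3,4): b_1=2>1, not a PF.
4^4 − 125 = 256 − 125 = 131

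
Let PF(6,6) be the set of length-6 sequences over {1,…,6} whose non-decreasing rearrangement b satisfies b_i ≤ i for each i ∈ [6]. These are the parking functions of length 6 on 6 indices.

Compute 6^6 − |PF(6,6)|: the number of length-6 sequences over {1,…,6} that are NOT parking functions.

|PF| = (6+1−6)·(6+1)^{6−1} = 1 · 16807 = 16807 [KW]
Example (5,4,6,6,5,5) → sorted (4,5,5,5,6,6): b_1=4>1, not a PF.
Total 46656; non-PF = 46656−16807 = 29849

29849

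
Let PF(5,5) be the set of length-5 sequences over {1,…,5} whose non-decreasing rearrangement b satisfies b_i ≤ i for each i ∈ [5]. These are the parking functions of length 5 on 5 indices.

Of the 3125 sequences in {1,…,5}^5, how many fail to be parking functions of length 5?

Count = (5+1−5)·(5+1)^{5−1} = 1 · 1296 = 1296
One tuple (5,4,5,3,4) → sorted (3,4,4,5,5): b_1=3>1, not a PF.
So 3125 − 1296 = 1829 fail.

1829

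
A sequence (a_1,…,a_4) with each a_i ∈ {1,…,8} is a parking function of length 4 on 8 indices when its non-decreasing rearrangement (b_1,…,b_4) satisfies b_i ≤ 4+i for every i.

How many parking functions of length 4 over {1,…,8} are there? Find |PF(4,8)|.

3645

|PF(4,8)| = (8+1−4)·(8+1)^{4−1} = 5 · 729 = 3645
One tuple (4,1,2,3) → sorted (1,2,3,4): b_i ≤ 4+i ∀i, a PF.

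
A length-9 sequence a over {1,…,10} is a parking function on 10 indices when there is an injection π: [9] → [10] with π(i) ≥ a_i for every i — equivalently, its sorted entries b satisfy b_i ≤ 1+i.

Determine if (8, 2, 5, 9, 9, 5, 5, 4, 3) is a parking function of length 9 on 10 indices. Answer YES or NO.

Order a: b = (2, 3, 4, 5, 5, 5, 8, 9, 9).
  b_1=2 ≤ 2
  b_2=3 ≤ 3
  b_3=4 ≤ 4
  b_4=5 ≤ 5
  b_5=5 ≤ 6
  b_6=5 ≤ 7
  b_7=8 ≤ 8
  b_8=9 ≤ 9
  b_9=9 ≤ 10
All bounds hold ⇒ YES

YES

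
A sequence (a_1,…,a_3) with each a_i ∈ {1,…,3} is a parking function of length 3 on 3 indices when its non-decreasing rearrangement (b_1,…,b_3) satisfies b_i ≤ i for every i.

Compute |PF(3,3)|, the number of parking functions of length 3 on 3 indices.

|PF(3,3)| = (4−3)·4^(3−1) = 1 · 16 = 16 (Pollak)
Check (2,1,1) → sorted (1,1,2): b_i ≤ i ∀i, a PF.

16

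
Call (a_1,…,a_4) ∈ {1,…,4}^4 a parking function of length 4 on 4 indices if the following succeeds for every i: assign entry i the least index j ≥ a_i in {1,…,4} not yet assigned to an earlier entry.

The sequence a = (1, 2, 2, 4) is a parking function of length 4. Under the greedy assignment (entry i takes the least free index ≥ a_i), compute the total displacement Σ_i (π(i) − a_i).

1

Σπ = 10 ({1..4} each once); Σa = 1+2+2+4 = 9; disp = 10−9 = 1.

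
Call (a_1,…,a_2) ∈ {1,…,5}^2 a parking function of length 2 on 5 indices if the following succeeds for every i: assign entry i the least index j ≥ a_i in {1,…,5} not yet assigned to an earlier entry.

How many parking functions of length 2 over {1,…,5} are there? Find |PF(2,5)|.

24

#PF = (6−2)·6^(2−1) = 4×6 = 24 (Pollak)
Example (4,5) → sorted (4,5): b_i ≤ 3+i ∀i, a PF.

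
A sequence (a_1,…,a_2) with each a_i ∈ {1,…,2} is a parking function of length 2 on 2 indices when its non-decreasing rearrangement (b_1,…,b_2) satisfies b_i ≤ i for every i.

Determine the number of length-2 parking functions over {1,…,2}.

Count = (2−2+1)·(2+1)^(2−1) = 1×3 = 3 [KW]
Check (2,1) → sorted (1,2): b_i ≤ i ∀i, a PF.

3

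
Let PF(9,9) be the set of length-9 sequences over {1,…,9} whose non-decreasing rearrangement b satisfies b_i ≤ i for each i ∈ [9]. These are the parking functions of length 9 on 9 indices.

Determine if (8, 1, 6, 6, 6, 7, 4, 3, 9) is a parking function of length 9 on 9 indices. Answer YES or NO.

Sorted: b = (1, 3, 4, 6, 6, 6, 7, 8, 9).
  b_1=1 ≤ 1
  b_2=3 > 2
  fails at i=2 ⇒ NO

NO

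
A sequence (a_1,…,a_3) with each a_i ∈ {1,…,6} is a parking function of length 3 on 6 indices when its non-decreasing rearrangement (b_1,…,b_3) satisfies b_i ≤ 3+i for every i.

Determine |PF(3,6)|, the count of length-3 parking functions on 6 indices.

196

#PF = (7−3)·7^(3−1) = 4 · 49 = 196 [KW]
Example (6,2,4) → sorted (2,4,6): b_i ≤ 3+i ∀i, a PF.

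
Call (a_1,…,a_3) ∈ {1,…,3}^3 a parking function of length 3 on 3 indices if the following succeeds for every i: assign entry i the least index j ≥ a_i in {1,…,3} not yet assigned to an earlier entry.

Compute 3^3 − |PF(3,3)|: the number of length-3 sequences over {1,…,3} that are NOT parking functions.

Count = 1·4^2 = 1×16 = 16 (Pollak)
Check (2,3,2) → sorted (2,2,3): b_1=2>1, not a PF.
3^3 − 16 = 27 − 16 = 11

11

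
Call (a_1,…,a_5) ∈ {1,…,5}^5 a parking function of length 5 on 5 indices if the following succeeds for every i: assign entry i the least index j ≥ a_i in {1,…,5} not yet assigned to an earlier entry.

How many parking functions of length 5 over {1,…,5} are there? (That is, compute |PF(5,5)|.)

Count = (5+1−5)·(5+1)^{5−1} = 1×1296 = 1296 (Konheim–Weiss)
Check (1,5,2,4,3) → sorted (1,2,3,4,5): b_i ≤ i ∀i, a PF.

1296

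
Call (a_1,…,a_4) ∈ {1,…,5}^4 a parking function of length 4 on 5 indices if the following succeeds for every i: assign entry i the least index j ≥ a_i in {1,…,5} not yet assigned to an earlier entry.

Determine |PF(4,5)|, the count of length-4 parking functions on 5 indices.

Count = 2·6^3 = 2 · 216 = 432 (Pollak)
E.g. (1,3,3,4) → sorted (1,3,3,4): b_i ≤ 1+i ∀i, a PF.

432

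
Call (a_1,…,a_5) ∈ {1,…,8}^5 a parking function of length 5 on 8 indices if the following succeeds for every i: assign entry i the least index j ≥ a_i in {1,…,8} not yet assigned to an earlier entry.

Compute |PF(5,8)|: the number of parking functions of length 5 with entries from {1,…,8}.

26244

|PF(5,8)| = (8−5+1)·(8+1)^(5−1) = 4·6561 = 26244 [KW]
Check (1,4,4,7,2) → sorted (1,2,4,4,7): b_i ≤ 3+i ∀i, a PF.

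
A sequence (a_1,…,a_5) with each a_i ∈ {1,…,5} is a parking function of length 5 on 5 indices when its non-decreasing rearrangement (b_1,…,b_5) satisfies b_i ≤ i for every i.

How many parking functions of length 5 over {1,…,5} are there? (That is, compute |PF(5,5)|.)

1296

|PF| = 1·6^4 = 1×1296 = 1296 [KW]
Example (1,3,2,3,5) → sorted (1,2,3,3,5): b_i ≤ i ∀i, a PF.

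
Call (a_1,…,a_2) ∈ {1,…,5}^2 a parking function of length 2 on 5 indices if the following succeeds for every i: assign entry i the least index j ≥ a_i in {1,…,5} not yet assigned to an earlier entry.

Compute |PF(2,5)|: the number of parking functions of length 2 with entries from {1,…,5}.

24

Count = (5+1−2)·(5+1)^{2−1} = 4×6 = 24
Check (3,1) → sorted (1,3): b_i ≤ 3+i ∀i, a PF.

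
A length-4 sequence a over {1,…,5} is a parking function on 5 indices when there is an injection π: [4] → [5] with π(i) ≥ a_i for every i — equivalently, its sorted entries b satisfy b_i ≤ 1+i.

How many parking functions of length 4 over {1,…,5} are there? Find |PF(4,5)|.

|PF(4,5)| = (5−4+1)·(5+1)^(4−1) = 2·216 = 432
E.g. (3,1,3,1) → sorted (1,1,3,3): b_i ≤ 1+i ∀i, a PF.

432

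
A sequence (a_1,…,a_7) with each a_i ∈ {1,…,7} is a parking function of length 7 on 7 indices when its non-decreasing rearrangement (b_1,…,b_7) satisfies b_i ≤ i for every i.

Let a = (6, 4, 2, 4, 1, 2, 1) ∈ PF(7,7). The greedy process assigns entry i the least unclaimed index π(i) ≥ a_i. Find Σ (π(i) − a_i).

Σπ = 7·8/2 = 28 (π permutes [7]); Σa = 6+4+2+4+1+2+1 = 20; disp = 28−20 = 8.

8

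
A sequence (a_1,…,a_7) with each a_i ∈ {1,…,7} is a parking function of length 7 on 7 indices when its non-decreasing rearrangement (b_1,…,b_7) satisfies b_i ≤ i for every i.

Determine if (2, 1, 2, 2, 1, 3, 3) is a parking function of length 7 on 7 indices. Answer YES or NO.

YES

Order a: b = (1, 1, 2, 2, 2, 3, 3).
  b_1=1 ≤ 1
  b_2=1 ≤ 2
  b_3=2 ≤ 3
  b_4=2 ≤ 4
  b_5=2 ≤ 5
  b_6=3 ≤ 6
  b_7=3 ≤ 7
All bounds hold ⇒ YES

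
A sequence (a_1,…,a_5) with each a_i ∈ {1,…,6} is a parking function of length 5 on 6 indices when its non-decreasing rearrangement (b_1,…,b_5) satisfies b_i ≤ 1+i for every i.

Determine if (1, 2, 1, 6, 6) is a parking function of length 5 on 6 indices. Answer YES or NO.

Rearranged: b = (1, 1, 2, 6, 6).
  b_1=1 ≤ 2
  b_2=1 ≤ 3
  b_3=2 ≤ 4
  b_4=6 > 5
  fails at i=4 ⇒ NO

NO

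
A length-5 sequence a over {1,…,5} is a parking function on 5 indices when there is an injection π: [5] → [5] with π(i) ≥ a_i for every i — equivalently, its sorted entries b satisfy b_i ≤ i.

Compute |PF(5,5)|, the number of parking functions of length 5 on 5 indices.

1296

|PF| = (5+1−5)·(5+1)^{5−1} = 1 · 1296 = 1296 [KW]
Check (3,2,3,5,1) → sorted (1,2,3,3,5): b_i ≤ i ∀i, a PF.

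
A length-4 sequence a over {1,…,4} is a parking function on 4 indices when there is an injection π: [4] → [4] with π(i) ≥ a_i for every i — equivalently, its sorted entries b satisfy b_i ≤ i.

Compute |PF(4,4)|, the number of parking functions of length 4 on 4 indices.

125

|PF(4,4)| = (4−4+1)·(4+1)^(4−1) = 1 · 125 = 125 (Konheim–Weiss)
Check (2,2,1,2) → sorted (1,2,2,2): b_i ≤ i ∀i, a PF.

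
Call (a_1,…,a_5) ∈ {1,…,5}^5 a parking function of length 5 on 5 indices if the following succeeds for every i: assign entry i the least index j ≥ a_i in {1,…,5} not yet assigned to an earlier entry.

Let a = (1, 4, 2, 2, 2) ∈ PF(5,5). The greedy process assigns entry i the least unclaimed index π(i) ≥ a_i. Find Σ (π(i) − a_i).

4

Σπ = 5·6/2 = 15 (π permutes [5]); Σa = 1+4+2+2+2 = 11; disp = 15−11 = 4.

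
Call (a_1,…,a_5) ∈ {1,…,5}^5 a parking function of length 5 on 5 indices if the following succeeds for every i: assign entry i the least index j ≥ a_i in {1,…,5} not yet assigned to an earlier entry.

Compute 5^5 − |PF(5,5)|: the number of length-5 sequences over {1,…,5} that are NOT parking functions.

|PF| = (5−5+1)·(5+1)^(5−1) = 1×1296 = 1296 (Konheim–Weiss)
Example (5,3,4,4,4) → sorted (3,4,4,4,5): b_1=3>1, not a PF.
So 3125 − 1296 = 1829 fail.

1829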